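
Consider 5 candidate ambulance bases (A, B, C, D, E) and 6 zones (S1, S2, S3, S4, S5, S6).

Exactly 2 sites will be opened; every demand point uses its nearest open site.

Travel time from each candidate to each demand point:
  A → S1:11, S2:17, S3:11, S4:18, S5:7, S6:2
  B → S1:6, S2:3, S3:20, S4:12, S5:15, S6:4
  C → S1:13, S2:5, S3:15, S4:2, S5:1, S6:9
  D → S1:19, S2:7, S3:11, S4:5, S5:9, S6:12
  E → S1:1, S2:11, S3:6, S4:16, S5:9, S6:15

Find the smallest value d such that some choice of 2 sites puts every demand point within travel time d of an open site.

9

Open {C, E}.
  Farthest demand point is S6 at travel time 9 (to C); all others are ≤ 9.
With {A, C} the worst case is 11.
With {A, D} the worst case is 11.
No size-2 selection achieves below 9.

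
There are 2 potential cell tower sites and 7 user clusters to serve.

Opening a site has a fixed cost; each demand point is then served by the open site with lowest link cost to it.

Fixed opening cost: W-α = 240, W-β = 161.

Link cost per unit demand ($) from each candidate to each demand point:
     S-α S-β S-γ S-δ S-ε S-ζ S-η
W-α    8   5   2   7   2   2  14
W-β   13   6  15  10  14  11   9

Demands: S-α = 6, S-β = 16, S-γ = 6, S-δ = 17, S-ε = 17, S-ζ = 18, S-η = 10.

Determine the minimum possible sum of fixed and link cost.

Open {W-α}: assign each demand point to its cheapest open site.
  S-α→W-α 6×8=48, S-β→W-α 16×5=80, S-γ→W-α 6×2=12, S-δ→W-α 17×7=119, S-ε→W-α 17×2=34, S-ζ→W-α 18×2=36, S-η→W-α 10×14=140
  link cost 469, fixed 240 → total 709.
Compare {W-α, W-β}: link cost 419 + fixed 401 = 820.
Compare {W-β}: link cost 960 + fixed 161 = 1121.

709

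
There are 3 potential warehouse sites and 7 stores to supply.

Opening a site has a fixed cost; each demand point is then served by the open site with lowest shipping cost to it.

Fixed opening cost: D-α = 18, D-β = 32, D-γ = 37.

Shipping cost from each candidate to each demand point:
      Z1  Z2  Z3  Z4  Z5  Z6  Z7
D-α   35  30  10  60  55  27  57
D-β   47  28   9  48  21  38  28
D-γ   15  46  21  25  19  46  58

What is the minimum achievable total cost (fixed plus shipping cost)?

231

Open {D-β, D-γ}: assign each demand point to its cheapest open site.
  Z1→D-γ 15, Z2→D-β 28, Z3→D-β 9, Z4→D-γ 25, Z5→D-γ 19, Z6→D-β 38, Z7→D-β 28
  shipping cost 162, fixed 69 → total 231.
Compare {D-α, D-γ}: shipping cost 183 + fixed 55 = 238.
Compare {D-α, D-β, D-γ}: shipping cost 151 + fixed 87 = 238.
Compare {D-α, D-β}: shipping cost 196 + fixed 50 = 246.
All other subsets cost ≥ 238. Minimum total cost: 231.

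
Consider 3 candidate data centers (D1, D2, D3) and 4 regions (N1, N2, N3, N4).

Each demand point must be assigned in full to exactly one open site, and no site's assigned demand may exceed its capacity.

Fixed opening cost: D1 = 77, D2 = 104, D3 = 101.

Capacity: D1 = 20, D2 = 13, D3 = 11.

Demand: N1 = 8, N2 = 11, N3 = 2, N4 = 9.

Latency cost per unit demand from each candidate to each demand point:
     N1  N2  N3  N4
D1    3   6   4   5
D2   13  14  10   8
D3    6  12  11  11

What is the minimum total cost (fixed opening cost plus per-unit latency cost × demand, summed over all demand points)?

Open {D1, D3}; cheapest assignment that respects the capacities:
  D1 (cap 20, load 20): N2, N4 — cost 11×6 + 9×5 = 111
  D3 (cap 11, load 10): N1, N3 — cost 8×6 + 2×11 = 70
  Shipping 181, fixed 178 → total 359.
  Any other capacity-feasible assignment to {D1, D3} ships for at least 181.
Compare {D1, D2}: its best feasible assignment gives total 363.
Compare {D1, D2, D3}: its best feasible assignment gives total 461.
Every other set of open sites that can feasibly serve all demand totals ≥ 363 even under its best assignment. Minimum: 359.

359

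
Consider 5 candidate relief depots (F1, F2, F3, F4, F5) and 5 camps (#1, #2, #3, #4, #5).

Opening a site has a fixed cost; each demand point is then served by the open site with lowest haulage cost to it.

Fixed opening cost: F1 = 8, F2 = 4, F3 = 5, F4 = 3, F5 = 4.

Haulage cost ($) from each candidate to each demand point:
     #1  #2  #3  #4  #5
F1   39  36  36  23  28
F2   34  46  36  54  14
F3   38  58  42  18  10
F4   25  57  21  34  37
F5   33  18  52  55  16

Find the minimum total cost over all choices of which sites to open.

104

Open {F3, F4, F5}: assign each demand point to its cheapest open site.
  #1→F4 25, #2→F5 18, #3→F4 21, #4→F3 18, #5→F3 10
  haulage cost 92, fixed 12 → total 104.
Compare {F2, F3, F4, F5}: haulage cost 92 + fixed 16 = 108.
Compare {F1, F3, F4, F5}: haulage cost 92 + fixed 20 = 112.
Compare {F1, F2, F3, F4, F5}: haulage cost 92 + fixed 24 = 116.
All other subsets cost ≥ 108. Minimum total cost: 104.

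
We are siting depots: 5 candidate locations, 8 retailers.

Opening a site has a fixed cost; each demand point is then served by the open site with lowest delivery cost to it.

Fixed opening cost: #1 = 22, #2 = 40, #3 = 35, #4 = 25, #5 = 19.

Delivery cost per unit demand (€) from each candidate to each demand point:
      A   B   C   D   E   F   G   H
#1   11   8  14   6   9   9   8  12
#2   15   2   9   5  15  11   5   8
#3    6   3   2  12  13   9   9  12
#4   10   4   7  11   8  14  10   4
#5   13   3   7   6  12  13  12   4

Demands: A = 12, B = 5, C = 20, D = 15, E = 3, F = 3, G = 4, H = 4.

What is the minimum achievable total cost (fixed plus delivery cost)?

384

Open {#2, #3, #4}: assign each demand point to its cheapest open site.
  A→#3 12×6=72, B→#2 5×2=10, C→#3 20×2=40, D→#2 15×5=75, E→#4 3×8=24, F→#3 3×9=27, G→#2 4×5=20, H→#4 4×4=16
  delivery cost 284, fixed 100 → total 384.
Compare {#3, #5}: delivery cost 332 + fixed 54 = 386.
Compare {#2, #3}: delivery cost 315 + fixed 75 = 390.
Compare {#2, #3, #5}: delivery cost 296 + fixed 94 = 390.
All other subsets cost ≥ 386. Minimum total cost: 384.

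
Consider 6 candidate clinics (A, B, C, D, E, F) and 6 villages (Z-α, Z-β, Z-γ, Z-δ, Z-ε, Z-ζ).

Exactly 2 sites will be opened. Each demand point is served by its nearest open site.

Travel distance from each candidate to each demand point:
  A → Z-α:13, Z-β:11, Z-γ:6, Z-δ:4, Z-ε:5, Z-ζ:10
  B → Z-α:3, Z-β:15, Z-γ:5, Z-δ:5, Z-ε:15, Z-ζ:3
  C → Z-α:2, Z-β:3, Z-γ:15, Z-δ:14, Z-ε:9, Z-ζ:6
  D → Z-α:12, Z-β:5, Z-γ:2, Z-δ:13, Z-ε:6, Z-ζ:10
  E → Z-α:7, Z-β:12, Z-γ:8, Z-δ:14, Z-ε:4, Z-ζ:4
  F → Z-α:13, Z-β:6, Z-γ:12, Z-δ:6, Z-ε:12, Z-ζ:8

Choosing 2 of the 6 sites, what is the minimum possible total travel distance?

Open {B, D}.
  Z-α→B 3, Z-β→D 5, Z-γ→D 2, Z-δ→B 5, Z-ε→D 6, Z-ζ→B 3  ⇒ total 24.
Compare {A, C}: total 26.
Compare {B, C}: total 27.
No size-2 selection does better; minimum is 24.

24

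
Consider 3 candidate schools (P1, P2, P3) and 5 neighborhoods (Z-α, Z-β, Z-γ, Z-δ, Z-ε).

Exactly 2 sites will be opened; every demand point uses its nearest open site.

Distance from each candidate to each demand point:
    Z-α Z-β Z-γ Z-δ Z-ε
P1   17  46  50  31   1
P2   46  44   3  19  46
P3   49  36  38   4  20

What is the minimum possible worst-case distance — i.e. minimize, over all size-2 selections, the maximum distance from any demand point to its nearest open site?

Open {P1, P3}.
  Farthest demand point is Z-γ at distance 38 (to P3); all others are ≤ 38.
With {P1, P2} the worst case is 44.
With {P2, P3} the worst case is 46.
No size-2 selection achieves below 38.

38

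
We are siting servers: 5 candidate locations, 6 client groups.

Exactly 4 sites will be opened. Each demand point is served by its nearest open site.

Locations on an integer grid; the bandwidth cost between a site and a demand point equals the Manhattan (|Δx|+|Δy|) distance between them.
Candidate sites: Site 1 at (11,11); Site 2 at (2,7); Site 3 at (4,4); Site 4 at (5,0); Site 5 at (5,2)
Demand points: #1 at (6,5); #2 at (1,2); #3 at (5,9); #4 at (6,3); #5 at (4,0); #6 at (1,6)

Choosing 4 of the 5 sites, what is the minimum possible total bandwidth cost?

17

Open {Site 2, Site 3, Site 4, Site 5}.
  #1→Site 3 3, #2→Site 5 4, #3→Site 2 5, #4→Site 5 2, #5→Site 4 1, #6→Site 2 2  ⇒ total 17.
Compare {Site 1, Site 2, Site 4, Site 5}: total 18.
Compare {Site 1, Site 2, Site 3, Site 4}: total 19.
No size-4 selection does better; minimum is 17.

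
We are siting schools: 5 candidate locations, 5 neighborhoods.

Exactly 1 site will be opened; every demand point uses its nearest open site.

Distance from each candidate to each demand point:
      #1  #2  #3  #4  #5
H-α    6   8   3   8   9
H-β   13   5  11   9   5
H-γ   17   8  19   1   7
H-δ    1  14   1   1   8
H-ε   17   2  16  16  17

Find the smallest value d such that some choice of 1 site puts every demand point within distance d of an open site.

9

Open {H-α}.
  Farthest demand point is #5 at distance 9 (to H-α); all others are ≤ 9.
With {H-β} the worst case is 13.
With {H-δ} the worst case is 14.
No size-1 selection achieves below 9.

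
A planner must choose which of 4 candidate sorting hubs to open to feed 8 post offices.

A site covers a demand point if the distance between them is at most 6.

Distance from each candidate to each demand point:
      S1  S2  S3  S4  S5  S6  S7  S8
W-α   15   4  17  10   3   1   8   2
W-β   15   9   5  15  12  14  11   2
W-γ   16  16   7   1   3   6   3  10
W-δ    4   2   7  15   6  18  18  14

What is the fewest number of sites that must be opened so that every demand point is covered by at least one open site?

Coverage sets (demand points within 6 of each site):
  W-α: {S2, S5, S6, S8}
  W-β: {S3, S8}
  W-γ: {S4, S5, S6, S7}
  W-δ: {S1, S2, S5}
No 2 sites suffice: every size-2 union leaves at least one demand point uncovered.
But {W-β, W-γ, W-δ} covers everything, so the minimum is 3.

3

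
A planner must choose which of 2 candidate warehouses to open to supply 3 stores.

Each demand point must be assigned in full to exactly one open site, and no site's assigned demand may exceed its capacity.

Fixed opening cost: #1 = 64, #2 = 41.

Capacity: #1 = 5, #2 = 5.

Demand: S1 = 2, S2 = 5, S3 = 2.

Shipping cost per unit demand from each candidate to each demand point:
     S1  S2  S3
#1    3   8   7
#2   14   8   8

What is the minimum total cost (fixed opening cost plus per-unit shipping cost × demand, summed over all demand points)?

Open {#1, #2}; cheapest assignment that respects the capacities:
  #1 (cap 5, load 4): S1, S3 — cost 2×3 + 2×7 = 20
  #2 (cap 5, load 5): S2 — cost 5×8 = 40
  Shipping 60, fixed 105 → total 165.
  Any other capacity-feasible assignment to {#1, #2} ships for at least 60.
Total demand is 9 and no other set of sites has combined capacity ≥ 9, so {#1, #2} is the only feasible choice of open sites. Minimum: 165.

165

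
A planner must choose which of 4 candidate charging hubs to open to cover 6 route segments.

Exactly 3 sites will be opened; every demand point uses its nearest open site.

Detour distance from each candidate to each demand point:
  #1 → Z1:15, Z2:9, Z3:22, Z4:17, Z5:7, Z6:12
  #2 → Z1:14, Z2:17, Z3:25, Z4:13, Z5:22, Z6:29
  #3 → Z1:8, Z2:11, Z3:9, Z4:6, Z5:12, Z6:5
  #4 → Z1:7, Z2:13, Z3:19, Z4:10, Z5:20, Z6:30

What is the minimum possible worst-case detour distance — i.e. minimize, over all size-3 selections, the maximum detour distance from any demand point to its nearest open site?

Open {#1, #2, #3}.
  Farthest demand point is Z2 at detour distance 9 (to #1); all others are ≤ 9.
With {#1, #3, #4} the worst case is 9.
With {#2, #3, #4} the worst case is 12.
No size-3 selection achieves below 9.

9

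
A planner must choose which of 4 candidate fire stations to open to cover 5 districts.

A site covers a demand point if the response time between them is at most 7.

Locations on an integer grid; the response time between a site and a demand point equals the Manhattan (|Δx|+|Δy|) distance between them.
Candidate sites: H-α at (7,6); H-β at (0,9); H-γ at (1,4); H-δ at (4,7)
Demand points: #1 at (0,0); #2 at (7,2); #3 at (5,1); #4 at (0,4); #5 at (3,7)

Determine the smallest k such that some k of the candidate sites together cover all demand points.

2

Coverage sets (demand points within 7 of each site):
  H-α: {#2, #3, #5}
  H-β: {#4, #5}
  H-γ: {#1, #3, #4, #5}
  H-δ: {#3, #4, #5}
No single site covers all 5 demand points.
But {H-α, H-γ} covers everything, so the minimum is 2.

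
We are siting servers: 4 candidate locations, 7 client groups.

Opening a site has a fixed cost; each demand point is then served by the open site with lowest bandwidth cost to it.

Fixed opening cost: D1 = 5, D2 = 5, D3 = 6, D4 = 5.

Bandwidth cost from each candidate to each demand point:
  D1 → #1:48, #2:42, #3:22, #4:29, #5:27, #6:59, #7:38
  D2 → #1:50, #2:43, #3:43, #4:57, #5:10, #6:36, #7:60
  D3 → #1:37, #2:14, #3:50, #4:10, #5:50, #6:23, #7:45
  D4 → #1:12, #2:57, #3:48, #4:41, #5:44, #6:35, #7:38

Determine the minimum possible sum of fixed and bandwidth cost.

150

Open {D1, D2, D3, D4}: assign each demand point to its cheapest open site.
  #1→D4 12, #2→D3 14, #3→D1 22, #4→D3 10, #5→D2 10, #6→D3 23, #7→D1 38
  bandwidth cost 129, fixed 21 → total 150.
Compare {D1, D3, D4}: bandwidth cost 146 + fixed 16 = 162.
Compare {D2, D3, D4}: bandwidth cost 150 + fixed 16 = 166.
Compare {D1, D2, D3}: bandwidth cost 154 + fixed 16 = 170.
All other subsets cost ≥ 162. Minimum total cost: 150.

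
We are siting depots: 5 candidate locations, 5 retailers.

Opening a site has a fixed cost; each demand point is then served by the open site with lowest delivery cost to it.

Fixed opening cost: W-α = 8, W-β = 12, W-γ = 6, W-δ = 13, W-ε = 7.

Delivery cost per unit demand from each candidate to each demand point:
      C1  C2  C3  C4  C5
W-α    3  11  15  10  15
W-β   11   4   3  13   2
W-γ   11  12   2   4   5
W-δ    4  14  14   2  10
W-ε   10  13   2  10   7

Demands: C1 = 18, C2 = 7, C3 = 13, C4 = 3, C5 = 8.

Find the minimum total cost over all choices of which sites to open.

Open {W-α, W-β, W-γ}: assign each demand point to its cheapest open site.
  C1→W-α 18×3=54, C2→W-β 7×4=28, C3→W-γ 13×2=26, C4→W-γ 3×4=12, C5→W-β 8×2=16
  delivery cost 136, fixed 26 → total 162.
Compare {W-α, W-β, W-γ, W-δ}: delivery cost 130 + fixed 39 = 169.
Compare {W-α, W-β, W-γ, W-ε}: delivery cost 136 + fixed 33 = 169.
Compare {W-α, W-β, W-δ, W-ε}: delivery cost 130 + fixed 40 = 170.
All other subsets cost ≥ 169. Minimum total cost: 162.

162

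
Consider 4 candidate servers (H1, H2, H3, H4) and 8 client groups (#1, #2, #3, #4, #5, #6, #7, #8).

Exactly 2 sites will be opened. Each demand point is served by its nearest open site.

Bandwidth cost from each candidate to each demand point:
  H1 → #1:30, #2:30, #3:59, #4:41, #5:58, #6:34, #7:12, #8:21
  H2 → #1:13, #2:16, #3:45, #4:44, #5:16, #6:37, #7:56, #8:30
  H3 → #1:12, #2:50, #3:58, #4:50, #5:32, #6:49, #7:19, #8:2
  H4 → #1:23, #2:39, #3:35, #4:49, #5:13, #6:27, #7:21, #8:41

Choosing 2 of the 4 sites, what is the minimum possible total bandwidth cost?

Open {H2, H3}.
  #1→H3 12, #2→H2 16, #3→H2 45, #4→H2 44, #5→H2 16, #6→H2 37, #7→H3 19, #8→H3 2  ⇒ total 191.
Compare {H3, H4}: total 196.
Compare {H1, H2}: total 198.
No size-2 selection does better; minimum is 191.

191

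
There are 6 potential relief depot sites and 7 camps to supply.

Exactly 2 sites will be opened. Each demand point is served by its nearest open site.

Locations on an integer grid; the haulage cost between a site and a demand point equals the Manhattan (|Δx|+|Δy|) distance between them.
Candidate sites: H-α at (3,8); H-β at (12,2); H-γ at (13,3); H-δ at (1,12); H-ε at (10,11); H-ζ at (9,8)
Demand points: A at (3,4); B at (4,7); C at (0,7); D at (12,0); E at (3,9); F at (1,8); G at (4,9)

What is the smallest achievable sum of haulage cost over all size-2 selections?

17

Open {H-α, H-β}.
  A→H-α 4, B→H-α 2, C→H-α 4, D→H-β 2, E→H-α 1, F→H-α 2, G→H-α 2  ⇒ total 17.
Compare {H-α, H-γ}: total 19.
Compare {H-α, H-ζ}: total 26.
No size-2 selection does better; minimum is 17.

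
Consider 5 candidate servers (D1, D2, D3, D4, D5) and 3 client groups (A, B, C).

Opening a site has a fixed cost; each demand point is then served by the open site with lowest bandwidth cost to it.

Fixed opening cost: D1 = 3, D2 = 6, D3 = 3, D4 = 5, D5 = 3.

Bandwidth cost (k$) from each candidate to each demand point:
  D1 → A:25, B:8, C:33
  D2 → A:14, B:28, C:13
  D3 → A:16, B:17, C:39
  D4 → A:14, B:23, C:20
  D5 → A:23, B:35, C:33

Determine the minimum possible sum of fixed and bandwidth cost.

44

Open {D1, D2}: assign each demand point to its cheapest open site.
  A→D2 14, B→D1 8, C→D2 13
  bandwidth cost 35, fixed 9 → total 44.
Compare {D1, D2, D3}: bandwidth cost 35 + fixed 12 = 47.
Compare {D1, D2, D5}: bandwidth cost 35 + fixed 12 = 47.
Compare {D1, D2, D4}: bandwidth cost 35 + fixed 14 = 49.
All other subsets cost ≥ 47. Minimum total cost: 44.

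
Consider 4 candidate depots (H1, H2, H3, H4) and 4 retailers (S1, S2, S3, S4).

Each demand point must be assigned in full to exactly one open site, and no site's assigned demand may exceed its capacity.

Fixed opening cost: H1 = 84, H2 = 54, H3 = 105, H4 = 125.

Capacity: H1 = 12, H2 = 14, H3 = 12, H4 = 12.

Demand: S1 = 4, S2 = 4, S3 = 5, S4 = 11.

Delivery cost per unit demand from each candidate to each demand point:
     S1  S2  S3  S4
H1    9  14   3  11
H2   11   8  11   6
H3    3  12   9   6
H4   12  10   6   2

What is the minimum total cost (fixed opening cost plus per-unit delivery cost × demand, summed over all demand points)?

332

Open {H2, H4}; cheapest assignment that respects the capacities:
  H2 (cap 14, load 13): S1, S2, S3 — cost 4×11 + 4×8 + 5×11 = 131
  H4 (cap 12, load 11): S4 — cost 11×2 = 22
  Shipping 153, fixed 179 → total 332.
  Any other capacity-feasible assignment to {H2, H4} ships for at least 153.
Compare {H2, H3}: its best feasible assignment gives total 356.
Compare {H1, H2, H4}: its best feasible assignment gives total 368.
Every other set of open sites that can feasibly serve all demand totals ≥ 356 even under its best assignment. Minimum: 332.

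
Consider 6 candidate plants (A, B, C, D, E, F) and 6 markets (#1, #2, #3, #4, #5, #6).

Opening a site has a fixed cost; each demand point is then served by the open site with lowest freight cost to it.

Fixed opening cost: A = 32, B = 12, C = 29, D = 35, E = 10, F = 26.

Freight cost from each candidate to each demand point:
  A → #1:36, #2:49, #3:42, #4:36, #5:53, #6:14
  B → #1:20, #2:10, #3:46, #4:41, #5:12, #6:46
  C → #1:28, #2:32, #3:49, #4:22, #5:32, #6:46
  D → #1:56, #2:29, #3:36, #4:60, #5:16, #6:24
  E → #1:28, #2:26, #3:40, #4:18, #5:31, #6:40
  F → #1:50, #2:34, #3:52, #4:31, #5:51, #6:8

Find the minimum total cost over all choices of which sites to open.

Open {B, E, F}: assign each demand point to its cheapest open site.
  #1→B 20, #2→B 10, #3→E 40, #4→E 18, #5→B 12, #6→F 8
  freight cost 108, fixed 48 → total 156.
Compare {B, E}: freight cost 140 + fixed 22 = 162.
Compare {B, F}: freight cost 127 + fixed 38 = 165.
Compare {A, B, E}: freight cost 114 + fixed 54 = 168.
All other subsets cost ≥ 162. Minimum total cost: 156.

156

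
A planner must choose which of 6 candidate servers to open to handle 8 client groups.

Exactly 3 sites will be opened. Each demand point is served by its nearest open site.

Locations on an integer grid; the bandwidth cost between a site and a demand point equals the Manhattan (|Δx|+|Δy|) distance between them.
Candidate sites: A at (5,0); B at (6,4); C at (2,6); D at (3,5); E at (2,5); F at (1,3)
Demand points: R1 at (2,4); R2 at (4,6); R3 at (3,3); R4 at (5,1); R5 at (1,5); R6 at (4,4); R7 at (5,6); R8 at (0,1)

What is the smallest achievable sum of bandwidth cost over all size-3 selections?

Open {A, D, F}.
  R1→D 2, R2→D 2, R3→D 2, R4→A 1, R5→D 2, R6→D 2, R7→D 3, R8→F 3  ⇒ total 17.
Compare {A, D, E}: total 18.
Compare {A, E, F}: total 18.
No size-3 selection does better; minimum is 17.

17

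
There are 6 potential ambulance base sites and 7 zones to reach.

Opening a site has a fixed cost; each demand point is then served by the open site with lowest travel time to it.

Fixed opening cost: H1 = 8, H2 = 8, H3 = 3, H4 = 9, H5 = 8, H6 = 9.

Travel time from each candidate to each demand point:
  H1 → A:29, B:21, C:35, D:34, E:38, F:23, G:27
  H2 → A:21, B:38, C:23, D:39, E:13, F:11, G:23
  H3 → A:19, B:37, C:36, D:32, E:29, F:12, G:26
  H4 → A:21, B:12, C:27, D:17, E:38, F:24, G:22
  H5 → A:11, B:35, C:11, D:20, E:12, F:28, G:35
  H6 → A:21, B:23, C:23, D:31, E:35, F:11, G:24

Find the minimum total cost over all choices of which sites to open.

Open {H3, H4, H5}: assign each demand point to its cheapest open site.
  A→H5 11, B→H4 12, C→H5 11, D→H4 17, E→H5 12, F→H3 12, G→H4 22
  travel time 97, fixed 20 → total 117.
Compare {H2, H4, H5}: travel time 96 + fixed 25 = 121.
Compare {H4, H5, H6}: travel time 96 + fixed 26 = 122.
Compare {H2, H3, H4, H5}: travel time 96 + fixed 28 = 124.
All other subsets cost ≥ 121. Minimum total cost: 117.

117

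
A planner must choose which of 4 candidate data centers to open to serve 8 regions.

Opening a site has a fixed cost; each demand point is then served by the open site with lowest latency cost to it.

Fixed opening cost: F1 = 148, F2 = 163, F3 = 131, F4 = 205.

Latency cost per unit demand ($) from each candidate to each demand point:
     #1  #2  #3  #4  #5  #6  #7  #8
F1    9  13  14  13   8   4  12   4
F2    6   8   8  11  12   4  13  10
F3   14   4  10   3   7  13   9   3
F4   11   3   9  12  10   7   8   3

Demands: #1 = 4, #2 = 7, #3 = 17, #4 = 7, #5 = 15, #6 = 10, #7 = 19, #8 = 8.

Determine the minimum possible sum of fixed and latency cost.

Open {F3}: assign each demand point to its cheapest open site.
  #1→F3 4×14=56, #2→F3 7×4=28, #3→F3 17×10=170, #4→F3 7×3=21, #5→F3 15×7=105, #6→F3 10×13=130, #7→F3 19×9=171, #8→F3 8×3=24
  latency cost 705, fixed 131 → total 836.
Compare {F2, F3}: latency cost 549 + fixed 294 = 843.
Compare {F1, F3}: latency cost 595 + fixed 279 = 874.
Compare {F4}: latency cost 698 + fixed 205 = 903.
All other subsets cost ≥ 843. Minimum total cost: 836.

836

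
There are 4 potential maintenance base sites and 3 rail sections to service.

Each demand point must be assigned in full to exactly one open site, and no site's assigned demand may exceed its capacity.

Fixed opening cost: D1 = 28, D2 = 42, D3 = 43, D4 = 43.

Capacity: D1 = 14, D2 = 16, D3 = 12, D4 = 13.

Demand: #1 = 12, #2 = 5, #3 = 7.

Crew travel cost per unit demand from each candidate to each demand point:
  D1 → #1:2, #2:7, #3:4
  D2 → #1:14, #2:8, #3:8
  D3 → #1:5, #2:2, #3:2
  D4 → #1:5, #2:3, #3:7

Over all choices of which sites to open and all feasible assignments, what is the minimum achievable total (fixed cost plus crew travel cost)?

Open {D1, D3}; cheapest assignment that respects the capacities:
  D1 (cap 14, load 12): #1 — cost 12×2 = 24
  D3 (cap 12, load 12): #2, #3 — cost 5×2 + 7×2 = 24
  Shipping 48, fixed 71 → total 119.
  Any other capacity-feasible assignment to {D1, D3} ships for at least 48.
Compare {D1, D4}: its best feasible assignment gives total 159.
Compare {D1, D2, D3}: its best feasible assignment gives total 161.
Every other set of open sites that can feasibly serve all demand totals ≥ 159 even under its best assignment. Minimum: 119.

119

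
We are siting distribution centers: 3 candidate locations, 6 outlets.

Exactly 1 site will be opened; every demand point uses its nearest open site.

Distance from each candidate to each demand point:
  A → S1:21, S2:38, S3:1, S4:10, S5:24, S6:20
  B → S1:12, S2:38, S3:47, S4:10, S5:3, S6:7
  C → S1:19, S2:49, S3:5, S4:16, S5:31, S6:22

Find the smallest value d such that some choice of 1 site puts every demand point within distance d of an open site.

Open {A}.
  Farthest demand point is S2 at distance 38 (to A); all others are ≤ 38.
With {B} the worst case is 47.
With {C} the worst case is 49.
No size-1 selection achieves below 38.

38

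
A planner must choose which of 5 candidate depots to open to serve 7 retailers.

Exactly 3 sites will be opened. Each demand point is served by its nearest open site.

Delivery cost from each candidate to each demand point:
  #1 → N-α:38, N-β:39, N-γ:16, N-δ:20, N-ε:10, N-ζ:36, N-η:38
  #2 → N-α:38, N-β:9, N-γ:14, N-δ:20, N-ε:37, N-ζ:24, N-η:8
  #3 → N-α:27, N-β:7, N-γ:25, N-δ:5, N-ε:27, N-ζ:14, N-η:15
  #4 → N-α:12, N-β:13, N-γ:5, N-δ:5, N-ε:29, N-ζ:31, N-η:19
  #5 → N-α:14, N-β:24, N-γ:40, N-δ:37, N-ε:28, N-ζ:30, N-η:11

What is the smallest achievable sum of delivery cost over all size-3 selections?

Open {#1, #3, #4}.
  N-α→#4 12, N-β→#3 7, N-γ→#4 5, N-δ→#3 5, N-ε→#1 10, N-ζ→#3 14, N-η→#3 15  ⇒ total 68.
Compare {#1, #2, #4}: total 73.
Compare {#1, #3, #5}: total 77.
No size-3 selection does better; minimum is 68.

68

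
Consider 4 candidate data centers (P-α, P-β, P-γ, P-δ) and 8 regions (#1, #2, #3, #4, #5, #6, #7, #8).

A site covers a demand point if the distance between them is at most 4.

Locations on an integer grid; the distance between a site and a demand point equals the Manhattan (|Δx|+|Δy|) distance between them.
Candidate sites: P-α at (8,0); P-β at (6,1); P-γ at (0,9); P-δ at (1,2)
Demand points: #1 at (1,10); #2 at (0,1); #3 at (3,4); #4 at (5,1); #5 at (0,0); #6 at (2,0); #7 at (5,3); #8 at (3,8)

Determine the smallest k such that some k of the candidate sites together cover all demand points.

3

Coverage sets (demand points within 4 of each site):
  P-α: {#4}
  P-β: {#4, #7}
  P-γ: {#1, #8}
  P-δ: {#2, #3, #5, #6}
No 2 sites suffice: every size-2 union leaves at least one demand point uncovered.
But {P-β, P-γ, P-δ} covers everything, so the minimum is 3.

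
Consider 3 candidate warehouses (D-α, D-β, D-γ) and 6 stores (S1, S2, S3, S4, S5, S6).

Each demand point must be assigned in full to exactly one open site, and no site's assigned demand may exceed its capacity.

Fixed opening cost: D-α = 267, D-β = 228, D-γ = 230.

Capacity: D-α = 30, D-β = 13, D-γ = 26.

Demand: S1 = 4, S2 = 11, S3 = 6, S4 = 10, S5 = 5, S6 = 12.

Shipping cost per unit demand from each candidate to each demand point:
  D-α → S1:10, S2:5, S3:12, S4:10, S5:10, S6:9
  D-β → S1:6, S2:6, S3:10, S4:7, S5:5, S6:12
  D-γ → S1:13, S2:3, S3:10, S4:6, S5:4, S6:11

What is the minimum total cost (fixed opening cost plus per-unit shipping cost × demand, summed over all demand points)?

Open {D-α, D-γ}; cheapest assignment that respects the capacities:
  D-α (cap 30, load 22): S1, S3, S6 — cost 4×10 + 6×12 + 12×9 = 220
  D-γ (cap 26, load 26): S2, S4, S5 — cost 11×3 + 10×6 + 5×4 = 113
  Shipping 333, fixed 497 → total 830.
  Any other capacity-feasible assignment to {D-α, D-γ} ships for at least 333.
Compare {D-α, D-β, D-γ}: its best feasible assignment gives total 1030.
Every other set of open sites that can feasibly serve all demand totals ≥ 1030 even under its best assignment. Minimum: 830.

830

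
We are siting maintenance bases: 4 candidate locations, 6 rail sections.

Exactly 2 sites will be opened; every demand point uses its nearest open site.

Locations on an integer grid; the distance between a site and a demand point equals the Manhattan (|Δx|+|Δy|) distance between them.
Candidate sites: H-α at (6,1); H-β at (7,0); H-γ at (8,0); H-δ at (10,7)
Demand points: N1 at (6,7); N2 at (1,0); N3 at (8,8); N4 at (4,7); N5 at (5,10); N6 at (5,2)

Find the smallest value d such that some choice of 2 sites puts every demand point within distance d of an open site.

Open {H-α, H-δ}.
  Farthest demand point is N5 at distance 8 (to H-δ); all others are ≤ 8.
With {H-β, H-δ} the worst case is 8.
With {H-γ, H-δ} the worst case is 8.
No size-2 selection achieves below 8.

8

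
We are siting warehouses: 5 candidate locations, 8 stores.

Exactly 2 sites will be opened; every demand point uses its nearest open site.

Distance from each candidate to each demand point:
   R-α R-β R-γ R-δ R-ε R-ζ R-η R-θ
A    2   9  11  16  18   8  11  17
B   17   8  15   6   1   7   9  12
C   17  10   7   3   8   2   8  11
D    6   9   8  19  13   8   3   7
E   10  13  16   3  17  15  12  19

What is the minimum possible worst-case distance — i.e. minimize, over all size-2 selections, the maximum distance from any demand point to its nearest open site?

Open {B, D}.
  Farthest demand point is R-β at distance 8 (to B); all others are ≤ 8.
With {C, D} the worst case is 9.
With {A, C} the worst case is 11.
No size-2 selection achieves below 8.

8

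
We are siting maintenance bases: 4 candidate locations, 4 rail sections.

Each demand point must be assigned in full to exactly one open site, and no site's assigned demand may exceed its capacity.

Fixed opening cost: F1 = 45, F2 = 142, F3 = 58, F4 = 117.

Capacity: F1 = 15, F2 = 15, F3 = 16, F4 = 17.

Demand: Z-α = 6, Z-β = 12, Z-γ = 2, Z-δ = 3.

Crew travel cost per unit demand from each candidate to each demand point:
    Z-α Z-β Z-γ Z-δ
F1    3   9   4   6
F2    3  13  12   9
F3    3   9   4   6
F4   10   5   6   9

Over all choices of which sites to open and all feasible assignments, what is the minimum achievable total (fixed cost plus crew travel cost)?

Open {F1, F3}; cheapest assignment that respects the capacities:
  F1 (cap 15, load 15): Z-β, Z-δ — cost 12×9 + 3×6 = 126
  F3 (cap 16, load 8): Z-α, Z-γ — cost 6×3 + 2×4 = 26
  Shipping 152, fixed 103 → total 255.
  Any other capacity-feasible assignment to {F1, F3} ships for at least 152.
Compare {F1, F4}: its best feasible assignment gives total 266.
Compare {F3, F4}: its best feasible assignment gives total 279.
Every other set of open sites that can feasibly serve all demand totals ≥ 266 even under its best assignment. Minimum: 255.

255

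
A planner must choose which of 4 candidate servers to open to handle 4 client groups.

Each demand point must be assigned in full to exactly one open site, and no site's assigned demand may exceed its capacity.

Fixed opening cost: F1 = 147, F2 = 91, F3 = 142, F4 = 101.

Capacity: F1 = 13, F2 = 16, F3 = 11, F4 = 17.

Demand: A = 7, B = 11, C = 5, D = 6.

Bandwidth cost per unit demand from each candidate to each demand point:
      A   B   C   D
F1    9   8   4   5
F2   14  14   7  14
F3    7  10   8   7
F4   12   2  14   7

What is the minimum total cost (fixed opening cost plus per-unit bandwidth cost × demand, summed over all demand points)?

389

Open {F2, F4}; cheapest assignment that respects the capacities:
  F2 (cap 16, load 12): A, C — cost 7×14 + 5×7 = 133
  F4 (cap 17, load 17): B, D — cost 11×2 + 6×7 = 64
  Shipping 197, fixed 192 → total 389.
  Any other capacity-feasible assignment to {F2, F4} ships for at least 197.
Compare {F1, F4}: its best feasible assignment gives total 395.
Compare {F2, F3, F4}: its best feasible assignment gives total 482.
Every other set of open sites that can feasibly serve all demand totals ≥ 395 even under its best assignment. Minimum: 389.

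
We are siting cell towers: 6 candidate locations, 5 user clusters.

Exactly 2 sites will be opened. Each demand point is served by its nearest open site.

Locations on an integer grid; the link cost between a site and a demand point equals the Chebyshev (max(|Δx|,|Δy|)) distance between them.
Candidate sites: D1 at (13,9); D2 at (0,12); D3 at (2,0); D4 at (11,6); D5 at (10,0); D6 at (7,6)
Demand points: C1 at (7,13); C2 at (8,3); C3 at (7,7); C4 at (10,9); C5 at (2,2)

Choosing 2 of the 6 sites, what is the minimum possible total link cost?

16

Open {D3, D6}.
  C1→D6 7, C2→D6 3, C3→D6 1, C4→D6 3, C5→D3 2  ⇒ total 16.
Compare {D1, D6}: total 18.
Compare {D2, D6}: total 19.
No size-2 selection does better; minimum is 16.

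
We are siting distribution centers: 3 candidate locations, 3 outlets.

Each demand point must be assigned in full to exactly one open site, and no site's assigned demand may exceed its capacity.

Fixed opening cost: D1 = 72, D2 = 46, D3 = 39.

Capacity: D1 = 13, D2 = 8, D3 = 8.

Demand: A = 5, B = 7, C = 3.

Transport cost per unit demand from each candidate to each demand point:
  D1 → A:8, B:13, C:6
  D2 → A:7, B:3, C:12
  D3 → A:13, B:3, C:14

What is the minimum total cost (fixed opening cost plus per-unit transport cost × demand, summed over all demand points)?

177

Open {D2, D3}; cheapest assignment that respects the capacities:
  D2 (cap 8, load 8): A, C — cost 5×7 + 3×12 = 71
  D3 (cap 8, load 7): B — cost 7×3 = 21
  Shipping 92, fixed 85 → total 177.
  Any other capacity-feasible assignment to {D2, D3} ships for at least 92.
Compare {D1, D3}: its best feasible assignment gives total 190.
Compare {D1, D2}: its best feasible assignment gives total 197.
Every other set of open sites that can feasibly serve all demand totals ≥ 190 even under its best assignment. Minimum: 177.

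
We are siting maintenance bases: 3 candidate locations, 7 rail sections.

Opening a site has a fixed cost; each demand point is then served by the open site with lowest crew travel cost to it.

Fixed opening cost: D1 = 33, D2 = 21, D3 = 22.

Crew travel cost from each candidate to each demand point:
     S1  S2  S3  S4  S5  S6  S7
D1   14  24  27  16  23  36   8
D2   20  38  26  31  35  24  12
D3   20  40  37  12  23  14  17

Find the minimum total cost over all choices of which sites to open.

177

Open {D1, D3}: assign each demand point to its cheapest open site.
  S1→D1 14, S2→D1 24, S3→D1 27, S4→D3 12, S5→D1 23, S6→D3 14, S7→D1 8
  crew travel cost 122, fixed 55 → total 177.
Compare {D1}: crew travel cost 148 + fixed 33 = 181.
Compare {D3}: crew travel cost 163 + fixed 22 = 185.
Compare {D2, D3}: crew travel cost 145 + fixed 43 = 188.
All other subsets cost ≥ 181. Minimum total cost: 177.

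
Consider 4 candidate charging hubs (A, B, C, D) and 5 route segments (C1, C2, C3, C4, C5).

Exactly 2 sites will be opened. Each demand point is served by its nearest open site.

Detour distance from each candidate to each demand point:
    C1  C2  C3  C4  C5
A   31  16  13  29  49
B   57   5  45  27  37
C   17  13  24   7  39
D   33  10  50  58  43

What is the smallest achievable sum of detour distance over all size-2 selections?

Open {A, C}.
  C1→C 17, C2→C 13, C3→A 13, C4→C 7, C5→C 39  ⇒ total 89.
Compare {B, C}: total 90.
Compare {C, D}: total 97.
No size-2 selection does better; minimum is 89.

89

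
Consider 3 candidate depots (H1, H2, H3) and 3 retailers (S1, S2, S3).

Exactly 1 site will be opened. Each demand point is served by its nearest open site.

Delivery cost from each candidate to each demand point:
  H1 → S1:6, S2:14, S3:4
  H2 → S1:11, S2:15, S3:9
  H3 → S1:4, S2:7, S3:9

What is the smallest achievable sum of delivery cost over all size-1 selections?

20

Open {H3}.
  S1→H3 4, S2→H3 7, S3→H3 9  ⇒ total 20.
Compare {H1}: total 24.
Compare {H2}: total 35.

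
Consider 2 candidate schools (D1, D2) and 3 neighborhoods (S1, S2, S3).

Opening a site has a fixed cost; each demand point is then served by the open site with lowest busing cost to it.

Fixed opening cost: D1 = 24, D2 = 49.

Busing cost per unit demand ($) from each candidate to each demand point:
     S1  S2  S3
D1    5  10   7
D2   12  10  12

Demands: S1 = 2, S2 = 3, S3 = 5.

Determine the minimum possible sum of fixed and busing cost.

Open {D1}: assign each demand point to its cheapest open site.
  S1→D1 2×5=10, S2→D1 3×10=30, S3→D1 5×7=35
  busing cost 75, fixed 24 → total 99.
Compare {D1, D2}: busing cost 75 + fixed 73 = 148.
Compare {D2}: busing cost 114 + fixed 49 = 163.

99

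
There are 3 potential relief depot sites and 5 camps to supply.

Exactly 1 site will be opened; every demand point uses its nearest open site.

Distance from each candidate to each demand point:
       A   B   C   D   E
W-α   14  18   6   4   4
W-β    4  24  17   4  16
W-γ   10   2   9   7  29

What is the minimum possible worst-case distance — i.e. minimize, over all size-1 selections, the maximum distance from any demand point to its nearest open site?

18

Open {W-α}.
  Farthest demand point is B at distance 18 (to W-α); all others are ≤ 18.
With {W-β} the worst case is 24.
With {W-γ} the worst case is 29.
No size-1 selection achieves below 18.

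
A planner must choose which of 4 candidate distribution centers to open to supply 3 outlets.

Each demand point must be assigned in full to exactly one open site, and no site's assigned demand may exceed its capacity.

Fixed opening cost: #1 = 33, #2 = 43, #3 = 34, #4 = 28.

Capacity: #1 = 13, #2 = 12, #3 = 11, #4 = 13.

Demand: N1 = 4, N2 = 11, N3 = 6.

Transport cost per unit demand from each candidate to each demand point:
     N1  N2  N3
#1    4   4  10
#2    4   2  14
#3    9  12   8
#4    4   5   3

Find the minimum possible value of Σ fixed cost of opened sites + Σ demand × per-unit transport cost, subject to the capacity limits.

Open {#2, #4}; cheapest assignment that respects the capacities:
  #2 (cap 12, load 11): N2 — cost 11×2 = 22
  #4 (cap 13, load 10): N1, N3 — cost 4×4 + 6×3 = 34
  Shipping 56, fixed 71 → total 127.
  Any other capacity-feasible assignment to {#2, #4} ships for at least 56.
Compare {#1, #4}: its best feasible assignment gives total 139.
Compare {#1, #2, #4}: its best feasible assignment gives total 160.
Every other set of open sites that can feasibly serve all demand totals ≥ 139 even under its best assignment. Minimum: 127.

127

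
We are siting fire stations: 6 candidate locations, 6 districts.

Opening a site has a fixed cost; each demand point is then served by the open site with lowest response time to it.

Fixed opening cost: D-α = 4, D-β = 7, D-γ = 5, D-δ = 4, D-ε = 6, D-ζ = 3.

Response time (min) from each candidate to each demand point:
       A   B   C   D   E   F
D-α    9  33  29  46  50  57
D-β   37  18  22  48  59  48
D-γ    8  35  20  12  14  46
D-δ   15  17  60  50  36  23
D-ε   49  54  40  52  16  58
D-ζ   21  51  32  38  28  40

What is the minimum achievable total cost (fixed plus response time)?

Open {D-γ, D-δ}: assign each demand point to its cheapest open site.
  A→D-γ 8, B→D-δ 17, C→D-γ 20, D→D-γ 12, E→D-γ 14, F→D-δ 23
  response time 94, fixed 9 → total 103.
Compare {D-γ, D-δ, D-ζ}: response time 94 + fixed 12 = 106.
Compare {D-α, D-γ, D-δ}: response time 94 + fixed 13 = 107.
Compare {D-γ, D-δ, D-ε}: response time 94 + fixed 15 = 109.
All other subsets cost ≥ 106. Minimum total cost: 103.

103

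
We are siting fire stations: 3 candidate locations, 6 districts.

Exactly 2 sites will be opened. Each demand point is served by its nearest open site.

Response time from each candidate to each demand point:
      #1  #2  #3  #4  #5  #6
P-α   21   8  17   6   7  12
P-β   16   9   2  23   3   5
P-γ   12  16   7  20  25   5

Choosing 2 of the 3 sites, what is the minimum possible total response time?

40

Open {P-α, P-β}.
  #1→P-β 16, #2→P-α 8, #3→P-β 2, #4→P-α 6, #5→P-β 3, #6→P-β 5  ⇒ total 40.
Compare {P-α, P-γ}: total 45.
Compare {P-β, P-γ}: total 51.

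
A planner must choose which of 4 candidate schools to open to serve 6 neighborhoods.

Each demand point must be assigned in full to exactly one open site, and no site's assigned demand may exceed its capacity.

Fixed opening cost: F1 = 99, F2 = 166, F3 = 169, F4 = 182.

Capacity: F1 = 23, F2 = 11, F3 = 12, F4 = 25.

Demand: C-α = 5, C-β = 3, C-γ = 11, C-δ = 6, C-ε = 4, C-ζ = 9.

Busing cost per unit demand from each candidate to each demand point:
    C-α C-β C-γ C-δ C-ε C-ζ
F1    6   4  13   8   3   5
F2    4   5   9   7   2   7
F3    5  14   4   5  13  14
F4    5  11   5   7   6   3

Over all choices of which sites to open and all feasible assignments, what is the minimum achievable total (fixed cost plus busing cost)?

460

Open {F1, F4}; cheapest assignment that respects the capacities:
  F1 (cap 23, load 13): C-β, C-δ, C-ε — cost 3×4 + 6×8 + 4×3 = 72
  F4 (cap 25, load 25): C-α, C-γ, C-ζ — cost 5×5 + 11×5 + 9×3 = 107
  Shipping 179, fixed 281 → total 460.
  Any other capacity-feasible assignment to {F1, F4} ships for at least 179.
Compare {F1, F2, F3}: its best feasible assignment gives total 609.
Compare {F1, F3, F4}: its best feasible assignment gives total 611.
Every other set of open sites that can feasibly serve all demand totals ≥ 609 even under its best assignment. Minimum: 460.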